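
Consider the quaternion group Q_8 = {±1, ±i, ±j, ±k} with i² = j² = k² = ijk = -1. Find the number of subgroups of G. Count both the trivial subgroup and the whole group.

6

|G| = 8, so by Lagrange every subgroup order divides 8. Divisors: 1, 2, 4, 8.
Subgroups by order — order 1: 1; order 2: 1; order 4: 3; order 8: 1.
Total: 1 + 1 + 3 + 1 = 6.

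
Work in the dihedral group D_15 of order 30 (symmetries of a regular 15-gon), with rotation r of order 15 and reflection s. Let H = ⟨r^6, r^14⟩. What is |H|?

15

|⟨r^6⟩| = 5 and |⟨r^14⟩| = 15, so |H| is a multiple of lcm(5, 15) = 15 and divides |G| = 30.
Closing under the operation: H = {e, r, r^2, r^3, r^4, r^5, r^6, r^7, r^8, r^9, r^10, r^11, r^12, r^13, r^14}, so |H| = 15.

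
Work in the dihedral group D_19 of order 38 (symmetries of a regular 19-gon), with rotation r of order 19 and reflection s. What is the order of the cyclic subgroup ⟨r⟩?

19

Computing powers of r: the smallest k with (r)^k = e is k = 19.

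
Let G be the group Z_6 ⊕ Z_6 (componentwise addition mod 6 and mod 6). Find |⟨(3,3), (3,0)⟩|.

4

|⟨(3,3)⟩| = 2 and |⟨(3,0)⟩| = 2, so |H| is a multiple of lcm(2, 2) = 2 and divides |G| = 36.
Closing under the operation: H = {(0,0), (0,3), (3,0), (3,3)}, so |H| = 4.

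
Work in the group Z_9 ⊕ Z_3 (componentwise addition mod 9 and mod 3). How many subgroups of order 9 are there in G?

|G| = 27 and 9 | 27, so subgroups of order 9 are possible by Lagrange.
The subgroups of order 9 are: {(0,0), (0,1), (0,2), (3,0), (3,1), (3,2), (6,0), (6,1), (6,2)}; {(0,0), (1,0), (2,0), (3,0), (4,0), (5,0), (6,0), (7,0), (8,0)}; {(0,0), (1,1), (2,2), (3,0), (4,1), (5,2), (6,0), (7,1), (8,2)}; {(0,0), (1,2), (2,1), (3,0), (4,2), (5,1), (6,0), (7,2), (8,1)}.
So G has 4 subgroups of order 9.

4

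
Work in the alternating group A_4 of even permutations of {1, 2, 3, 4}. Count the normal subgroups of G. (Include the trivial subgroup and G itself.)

3

G has 10 subgroups. Checking conjugation-invariance by order — order 1: 1/1 normal; order 2: 0/3 normal; order 3: 0/4 normal; order 4: 1/1 normal; order 12: 1/1 normal.
Total normal subgroups: 3.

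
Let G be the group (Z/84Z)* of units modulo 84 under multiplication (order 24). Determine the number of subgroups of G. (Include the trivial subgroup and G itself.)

|G| = 24, so by Lagrange every subgroup order divides 24. Divisors: 1, 2, 3, 4, 6, 8, 12, 24.
Subgroups by order — order 1: 1; order 2: 7; order 3: 1; order 4: 7; order 6: 7; order 8: 1; order 12: 7; order 24: 1.
Total: 1 + 7 + 1 + 7 + 7 + 1 + 7 + 1 = 32.

32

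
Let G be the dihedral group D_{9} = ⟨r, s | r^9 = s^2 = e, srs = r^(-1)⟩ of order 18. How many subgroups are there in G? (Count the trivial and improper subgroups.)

16

|G| = 18, so by Lagrange every subgroup order divides 18. Divisors: 1, 2, 3, 6, 9, 18.
Subgroups by order — order 1: 1; order 2: 9; order 3: 1; order 6: 3; order 9: 1; order 18: 1.
Total: 1 + 9 + 1 + 3 + 1 + 1 = 16.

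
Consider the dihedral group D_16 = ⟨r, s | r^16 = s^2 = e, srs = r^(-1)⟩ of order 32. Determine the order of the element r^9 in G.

16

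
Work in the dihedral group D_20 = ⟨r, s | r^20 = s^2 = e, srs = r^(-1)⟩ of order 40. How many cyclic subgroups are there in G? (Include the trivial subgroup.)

26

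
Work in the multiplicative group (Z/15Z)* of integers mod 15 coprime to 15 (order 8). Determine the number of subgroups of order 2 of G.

|G| = 8 and 2 | 8, so subgroups of order 2 are possible by Lagrange.
The subgroups of order 2 are: {1, 11}; {1, 14}; {1, 4}.
So G has 3 subgroups of order 2.

3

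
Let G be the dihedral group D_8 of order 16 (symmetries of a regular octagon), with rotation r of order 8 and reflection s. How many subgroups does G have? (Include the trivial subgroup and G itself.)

19

|G| = 16, so by Lagrange every subgroup order divides 16. Divisors: 1, 2, 4, 8, 16.
Subgroups by order — order 1: 1; order 2: 9; order 4: 5; order 8: 3; order 16: 1.
Total: 1 + 9 + 5 + 3 + 1 = 19.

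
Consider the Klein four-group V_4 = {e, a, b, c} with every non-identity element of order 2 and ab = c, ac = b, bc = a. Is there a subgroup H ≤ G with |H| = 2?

2 | 4. A subgroup of order 2 is {e, a}.

Yes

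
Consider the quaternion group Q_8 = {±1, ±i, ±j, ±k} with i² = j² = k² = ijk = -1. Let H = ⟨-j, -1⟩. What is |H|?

4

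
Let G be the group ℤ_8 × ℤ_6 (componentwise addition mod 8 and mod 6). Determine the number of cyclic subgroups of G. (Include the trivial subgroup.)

16

Each element a generates a cyclic subgroup ⟨a⟩; distinct elements may generate the same one (a cyclic group of order d has φ(d) generators).
Cyclic subgroups by order — order 1: 1; order 2: 3; order 3: 1; order 4: 2; order 6: 3; order 8: 2; order 12: 2; order 24: 2.
Total: 16.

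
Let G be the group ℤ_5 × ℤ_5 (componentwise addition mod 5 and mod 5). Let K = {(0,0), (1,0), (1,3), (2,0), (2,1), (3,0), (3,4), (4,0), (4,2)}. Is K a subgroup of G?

No

|K| = 9 does not divide |G| = 25, so by Lagrange K is not a subgroup.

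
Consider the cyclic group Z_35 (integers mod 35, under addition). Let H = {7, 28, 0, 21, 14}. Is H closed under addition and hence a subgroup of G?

Yes

|H| = 5 divides |G| = 35, consistent with Lagrange.
H contains the identity, every element's inverse is in H, and H is closed under +: it is a subgroup.
In fact H = ⟨21⟩.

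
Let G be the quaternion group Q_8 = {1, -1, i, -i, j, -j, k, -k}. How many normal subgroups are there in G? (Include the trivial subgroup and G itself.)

G has 6 subgroups. Checking conjugation-invariance by order — order 1: 1/1 normal; order 2: 1/1 normal; order 4: 3/3 normal; order 8: 1/1 normal.
Total normal subgroups: 6.

6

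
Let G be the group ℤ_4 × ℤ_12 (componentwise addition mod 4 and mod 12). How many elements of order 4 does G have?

12

An element (a,b) has order lcm(ord(a), ord(b)); count pairs with lcm equal to 4.
Enumerating gives 12 such elements.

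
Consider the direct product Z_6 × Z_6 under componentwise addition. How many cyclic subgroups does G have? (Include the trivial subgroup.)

20

Each element a generates a cyclic subgroup ⟨a⟩; distinct elements may generate the same one (a cyclic group of order d has φ(d) generators).
Cyclic subgroups by order — order 1: 1; order 2: 3; order 3: 4; order 6: 12.
Total: 20.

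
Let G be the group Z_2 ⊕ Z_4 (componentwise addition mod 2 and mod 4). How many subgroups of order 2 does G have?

3

|G| = 8 and 2 | 8, so subgroups of order 2 are possible by Lagrange.
The subgroups of order 2 are: {(0,0), (0,2)}; {(0,0), (1,0)}; {(0,0), (1,2)}.
So G has 3 subgroups of order 2.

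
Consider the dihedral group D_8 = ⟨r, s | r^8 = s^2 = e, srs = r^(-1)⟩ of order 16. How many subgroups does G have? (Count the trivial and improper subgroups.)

19

|G| = 16, so by Lagrange every subgroup order divides 16. Divisors: 1, 2, 4, 8, 16.
Subgroups by order — order 1: 1; order 2: 9; order 4: 5; order 8: 3; order 16: 1.
Total: 1 + 9 + 5 + 3 + 1 = 19.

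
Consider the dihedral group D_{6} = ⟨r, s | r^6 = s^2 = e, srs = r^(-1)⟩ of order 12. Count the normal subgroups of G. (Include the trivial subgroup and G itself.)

G has 16 subgroups. Checking conjugation-invariance by order — order 1: 1/1 normal; order 2: 1/7 normal; order 3: 1/1 normal; order 4: 0/3 normal; order 6: 3/3 normal; order 12: 1/1 normal.
Total normal subgroups: 7.

7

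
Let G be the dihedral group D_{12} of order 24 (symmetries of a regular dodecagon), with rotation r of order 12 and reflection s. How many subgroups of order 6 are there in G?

|G| = 24 and 6 | 24, so subgroups of order 6 are possible by Lagrange.
The subgroups of order 6 are: {e, r^2, r^4, r^6, r^8, r^10}; {e, r^4, r^8, r^2s, r^6s, r^10s}; {e, r^4, r^8, r^3s, r^7s, r^11s}; {e, r^4, r^8, s, r^4s, r^8s}; … (5 in all).
So G has 5 subgroups of order 6.

5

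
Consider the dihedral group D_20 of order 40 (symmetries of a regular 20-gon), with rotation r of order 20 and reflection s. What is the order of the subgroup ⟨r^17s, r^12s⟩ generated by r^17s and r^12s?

8

|⟨r^17s⟩| = 2 and |⟨r^12s⟩| = 2, so |H| is a multiple of lcm(2, 2) = 2 and divides |G| = 40.
Closing under the operation: H = {e, r^5, r^10, r^15, r^2s, r^7s, r^12s, r^17s}, so |H| = 8.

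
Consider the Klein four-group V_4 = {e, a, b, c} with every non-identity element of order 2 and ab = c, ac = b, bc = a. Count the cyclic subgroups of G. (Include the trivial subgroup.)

4

A cyclic subgroup of order d is generated by each of its φ(d) elements of order d, so the cyclic subgroups of order d number (#elements of order d)/φ(d).
Cyclic subgroups by order — order 1: 1; order 2: 3.
Total: 4.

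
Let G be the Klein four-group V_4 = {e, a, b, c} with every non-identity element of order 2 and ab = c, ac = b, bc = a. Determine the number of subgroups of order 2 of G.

3

|G| = 4 and 2 | 4, so subgroups of order 2 are possible by Lagrange.
The subgroups of order 2 are: {e, a}; {e, b}; {e, c}.
So G has 3 subgroups of order 2.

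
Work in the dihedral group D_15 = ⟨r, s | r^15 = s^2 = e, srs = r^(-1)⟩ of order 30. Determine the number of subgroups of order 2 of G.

15

|G| = 30 and 2 | 30, so subgroups of order 2 are possible by Lagrange.
The subgroups of order 2 are: {e, r^10s}; {e, r^11s}; {e, r^12s}; {e, r^13s}; … (15 in all).
So G has 15 subgroups of order 2.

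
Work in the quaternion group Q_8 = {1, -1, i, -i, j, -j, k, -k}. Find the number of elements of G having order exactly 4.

6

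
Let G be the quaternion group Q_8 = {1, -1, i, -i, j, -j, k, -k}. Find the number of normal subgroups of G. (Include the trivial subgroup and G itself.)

G has 6 subgroups. Checking conjugation-invariance by order — order 1: 1/1 normal; order 2: 1/1 normal; order 4: 3/3 normal; order 8: 1/1 normal.
Total normal subgroups: 6.

6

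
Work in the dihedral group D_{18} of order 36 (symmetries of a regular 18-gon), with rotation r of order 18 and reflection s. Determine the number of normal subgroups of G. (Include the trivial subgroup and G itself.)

G has 45 subgroups. Checking conjugation-invariance by order — order 1: 1/1 normal; order 2: 1/19 normal; order 3: 1/1 normal; order 4: 0/9 normal; order 6: 1/7 normal; order 9: 1/1 normal; order 12: 0/3 normal; order 18: 3/3 normal; order 36: 1/1 normal.
Total normal subgroups: 9.

9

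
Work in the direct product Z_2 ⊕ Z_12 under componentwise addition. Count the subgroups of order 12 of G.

3

|G| = 24 and 12 | 24, so subgroups of order 12 are possible by Lagrange.
The subgroups of order 12 are: {(0,0), (0,1), (0,2), (0,3), (0,4), (0,5), (0,6), (0,7), (0,8), (0,9), (0,10), (0,11)}; {(0,0), (0,2), (0,4), (0,6), (0,8), (0,10), (1,0), (1,2), (1,4), (1,6), (1,8), (1,10)}; {(0,0), (0,2), (0,4), (0,6), (0,8), (0,10), (1,1), (1,3), (1,5), (1,7), (1,9), (1,11)}.
So G has 3 subgroups of order 12.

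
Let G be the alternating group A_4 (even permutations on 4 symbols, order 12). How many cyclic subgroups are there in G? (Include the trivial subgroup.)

8

Group the elements of G by the cyclic subgroup they generate; each cyclic subgroup of order d accounts for φ(d) elements.
Cyclic subgroups by order — order 1: 1; order 2: 3; order 3: 4.
Total: 8.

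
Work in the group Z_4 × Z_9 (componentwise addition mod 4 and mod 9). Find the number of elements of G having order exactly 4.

2

An element (a,b) has order lcm(ord(a), ord(b)); count pairs with lcm equal to 4.
Enumerating gives 2 such elements.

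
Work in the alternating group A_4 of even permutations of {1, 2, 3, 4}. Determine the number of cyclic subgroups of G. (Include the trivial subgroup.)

8

A cyclic subgroup of order d is generated by each of its φ(d) elements of order d, so the cyclic subgroups of order d number (#elements of order d)/φ(d).
Cyclic subgroups by order — order 1: 1; order 2: 3; order 3: 4.
Total: 8.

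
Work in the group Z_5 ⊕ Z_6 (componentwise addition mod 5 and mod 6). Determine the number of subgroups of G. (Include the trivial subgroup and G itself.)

|G| = 30, so by Lagrange every subgroup order divides 30. Divisors: 1, 2, 3, 5, 6, 10, 15, 30.
Subgroups by order — order 1: 1; order 2: 1; order 3: 1; order 5: 1; order 6: 1; order 10: 1; order 15: 1; order 30: 1.
Total: 1 + 1 + 1 + 1 + 1 + 1 + 1 + 1 = 8.

8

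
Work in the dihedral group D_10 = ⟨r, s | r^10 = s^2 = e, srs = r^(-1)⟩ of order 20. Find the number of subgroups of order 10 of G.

|G| = 20 and 10 | 20, so subgroups of order 10 are possible by Lagrange.
The subgroups of order 10 are: {e, r, r^2, r^3, r^4, r^5, r^6, r^7, r^8, r^9}; {e, r^2, r^4, r^6, r^8, s, r^2s, r^4s, r^6s, r^8s}; {e, r^2, r^4, r^6, r^8, rs, r^3s, r^5s, r^7s, r^9s}.
So G has 3 subgroups of order 10.

3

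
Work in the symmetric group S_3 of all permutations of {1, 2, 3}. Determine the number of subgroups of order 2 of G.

3

|G| = 6 and 2 | 6, so subgroups of order 2 are possible by Lagrange.
The subgroups of order 2 are: {e, (1 2)}; {e, (1 3)}; {e, (2 3)}.
So G has 3 subgroups of order 2.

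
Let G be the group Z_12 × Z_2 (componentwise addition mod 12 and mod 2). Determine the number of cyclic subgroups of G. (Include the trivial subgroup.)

12

Group the elements of G by the cyclic subgroup they generate; each cyclic subgroup of order d accounts for φ(d) elements.
Cyclic subgroups by order — order 1: 1; order 2: 3; order 3: 1; order 4: 2; order 6: 3; order 12: 2.
Total: 12.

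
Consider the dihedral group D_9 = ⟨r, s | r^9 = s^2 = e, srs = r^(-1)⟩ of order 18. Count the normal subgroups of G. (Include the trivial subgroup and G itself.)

4

G has 16 subgroups. Checking conjugation-invariance by order — order 1: 1/1 normal; order 2: 0/9 normal; order 3: 1/1 normal; order 6: 0/3 normal; order 9: 1/1 normal; order 18: 1/1 normal.
Total normal subgroups: 4.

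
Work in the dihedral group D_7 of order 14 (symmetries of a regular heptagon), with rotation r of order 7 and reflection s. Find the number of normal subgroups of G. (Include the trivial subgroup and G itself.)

3

G has 10 subgroups. Checking conjugation-invariance by order — order 1: 1/1 normal; order 2: 0/7 normal; order 7: 1/1 normal; order 14: 1/1 normal.
Total normal subgroups: 3.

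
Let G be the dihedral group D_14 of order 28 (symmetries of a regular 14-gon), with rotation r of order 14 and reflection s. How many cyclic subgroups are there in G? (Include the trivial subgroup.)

A cyclic subgroup of order d is generated by each of its φ(d) elements of order d, so the cyclic subgroups of order d number (#elements of order d)/φ(d).
Cyclic subgroups by order — order 1: 1; order 2: 15; order 7: 1; order 14: 1.
Total: 18.

18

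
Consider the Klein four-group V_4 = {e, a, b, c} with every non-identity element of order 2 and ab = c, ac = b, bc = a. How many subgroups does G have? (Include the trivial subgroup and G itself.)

|G| = 4, so by Lagrange every subgroup order divides 4. Divisors: 1, 2, 4.
Subgroups by order — order 1: 1; order 2: 3; order 4: 1.
Total: 1 + 3 + 1 = 5.

5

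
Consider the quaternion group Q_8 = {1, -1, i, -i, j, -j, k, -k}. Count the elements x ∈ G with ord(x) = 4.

6

The elements of order 4 are: i, -i, j, -j, k, -k.
That's 6.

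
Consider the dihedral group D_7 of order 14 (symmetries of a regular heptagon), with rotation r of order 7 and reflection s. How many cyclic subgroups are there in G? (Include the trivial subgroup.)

9

A cyclic subgroup of order d is generated by each of its φ(d) elements of order d, so the cyclic subgroups of order d number (#elements of order d)/φ(d).
Cyclic subgroups by order — order 1: 1; order 2: 7; order 7: 1.
Total: 9.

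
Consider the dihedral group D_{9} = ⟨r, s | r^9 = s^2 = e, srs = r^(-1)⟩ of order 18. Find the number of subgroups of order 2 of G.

9

|G| = 18 and 2 | 18, so subgroups of order 2 are possible by Lagrange.
The subgroups of order 2 are: {e, r^2s}; {e, r^3s}; {e, r^4s}; {e, r^5s}; … (9 in all).
So G has 9 subgroups of order 2.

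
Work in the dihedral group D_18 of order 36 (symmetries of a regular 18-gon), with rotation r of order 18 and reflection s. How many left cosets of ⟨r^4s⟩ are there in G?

18

|⟨r^4s⟩| = 2 and |G| = 36.
By Lagrange, [G : H] = |G|/|H| = 36/2 = 18.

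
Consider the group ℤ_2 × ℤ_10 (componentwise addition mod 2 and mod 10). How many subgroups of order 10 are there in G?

|G| = 20 and 10 | 20, so subgroups of order 10 are possible by Lagrange.
The subgroups of order 10 are: {(0,0), (0,1), (0,2), (0,3), (0,4), (0,5), (0,6), (0,7), (0,8), (0,9)}; {(0,0), (0,2), (0,4), (0,6), (0,8), (1,0), (1,2), (1,4), (1,6), (1,8)}; {(0,0), (0,2), (0,4), (0,6), (0,8), (1,1), (1,3), (1,5), (1,7), (1,9)}.
So G has 3 subgroups of order 10.

3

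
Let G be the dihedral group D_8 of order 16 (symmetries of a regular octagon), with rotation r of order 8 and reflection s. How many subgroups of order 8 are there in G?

3

|G| = 16 and 8 | 16, so subgroups of order 8 are possible by Lagrange.
The subgroups of order 8 are: {e, r, r^2, r^3, r^4, r^5, r^6, r^7}; {e, r^2, r^4, r^6, s, r^2s, r^4s, r^6s}; {e, r^2, r^4, r^6, rs, r^3s, r^5s, r^7s}.
So G has 3 subgroups of order 8.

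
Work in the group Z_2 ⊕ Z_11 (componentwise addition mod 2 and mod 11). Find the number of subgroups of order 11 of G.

|G| = 22 and 11 | 22, so subgroups of order 11 are possible by Lagrange.
The subgroups of order 11 are: {(0,0), (0,1), (0,2), (0,3), (0,4), (0,5), (0,6), (0,7), (0,8), (0,9), (0,10)}.
So G has 1 subgroup of order 11.

1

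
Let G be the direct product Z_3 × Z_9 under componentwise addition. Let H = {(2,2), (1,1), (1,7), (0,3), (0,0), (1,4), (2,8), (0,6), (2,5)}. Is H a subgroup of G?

Yes

|H| = 9 divides |G| = 27, consistent with Lagrange.
H contains the identity, every element's inverse is in H, and H is closed under +: it is a subgroup.
In fact H = ⟨(1,1)⟩.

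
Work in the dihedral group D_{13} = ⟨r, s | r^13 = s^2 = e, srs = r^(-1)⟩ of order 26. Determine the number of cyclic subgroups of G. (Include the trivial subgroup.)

15

Group the elements of G by the cyclic subgroup they generate; each cyclic subgroup of order d accounts for φ(d) elements.
Cyclic subgroups by order — order 1: 1; order 2: 13; order 13: 1.
Total: 15.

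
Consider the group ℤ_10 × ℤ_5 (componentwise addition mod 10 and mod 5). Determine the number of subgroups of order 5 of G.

|G| = 50 and 5 | 50, so subgroups of order 5 are possible by Lagrange.
The subgroups of order 5 are: {(0,0), (0,1), (0,2), (0,3), (0,4)}; {(0,0), (2,0), (4,0), (6,0), (8,0)}; {(0,0), (2,1), (4,2), (6,3), (8,4)}; {(0,0), (2,2), (4,4), (6,1), (8,3)}; … (6 in all).
So G has 6 subgroups of order 5.

6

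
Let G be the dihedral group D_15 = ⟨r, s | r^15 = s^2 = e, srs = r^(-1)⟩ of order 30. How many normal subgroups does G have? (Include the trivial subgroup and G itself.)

5

G has 28 subgroups. Checking conjugation-invariance by order — order 1: 1/1 normal; order 2: 0/15 normal; order 3: 1/1 normal; order 5: 1/1 normal; order 6: 0/5 normal; order 10: 0/3 normal; order 15: 1/1 normal; order 30: 1/1 normal.
Total normal subgroups: 5.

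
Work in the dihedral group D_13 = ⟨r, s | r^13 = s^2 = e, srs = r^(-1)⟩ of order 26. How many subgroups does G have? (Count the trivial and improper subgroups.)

|G| = 26, so by Lagrange every subgroup order divides 26. Divisors: 1, 2, 13, 26.
Subgroups by order — order 1: 1; order 2: 13; order 13: 1; order 26: 1.
Total: 1 + 13 + 1 + 1 = 16.

16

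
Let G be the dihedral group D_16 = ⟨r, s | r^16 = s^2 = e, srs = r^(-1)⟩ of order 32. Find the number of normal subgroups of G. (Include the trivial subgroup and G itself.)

G has 36 subgroups. Checking conjugation-invariance by order — order 1: 1/1 normal; order 2: 1/17 normal; order 4: 1/9 normal; order 8: 1/5 normal; order 16: 3/3 normal; order 32: 1/1 normal.
Total normal subgroups: 8.

8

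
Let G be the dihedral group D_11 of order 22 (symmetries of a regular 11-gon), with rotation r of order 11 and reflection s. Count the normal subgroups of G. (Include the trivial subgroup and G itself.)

G has 14 subgroups. Checking conjugation-invariance by order — order 1: 1/1 normal; order 2: 0/11 normal; order 11: 1/1 normal; order 22: 1/1 normal.
Total normal subgroups: 3.

3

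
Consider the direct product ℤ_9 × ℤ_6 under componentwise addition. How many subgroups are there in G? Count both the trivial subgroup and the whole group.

20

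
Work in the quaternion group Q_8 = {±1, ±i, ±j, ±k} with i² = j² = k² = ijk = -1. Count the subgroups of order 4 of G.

3

|G| = 8 and 4 | 8, so subgroups of order 4 are possible by Lagrange.
The subgroups of order 4 are: {1, -1, i, -i}; {1, -1, j, -j}; {1, -1, k, -k}.
So G has 3 subgroups of order 4.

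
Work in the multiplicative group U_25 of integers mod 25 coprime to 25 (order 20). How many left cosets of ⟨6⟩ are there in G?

|⟨6⟩| = 5 and |G| = 20.
By Lagrange, [G : H] = |G|/|H| = 20/5 = 4.

4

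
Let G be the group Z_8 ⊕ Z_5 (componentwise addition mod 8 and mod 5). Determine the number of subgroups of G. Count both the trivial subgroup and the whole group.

8

|G| = 40, so by Lagrange every subgroup order divides 40. Divisors: 1, 2, 4, 5, 8, 10, 20, 40.
Subgroups by order — order 1: 1; order 2: 1; order 4: 1; order 5: 1; order 8: 1; order 10: 1; order 20: 1; order 40: 1.
Total: 1 + 1 + 1 + 1 + 1 + 1 + 1 + 1 = 8.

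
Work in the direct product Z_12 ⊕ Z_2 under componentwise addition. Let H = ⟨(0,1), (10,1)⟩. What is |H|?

|⟨(0,1)⟩| = 2 and |⟨(10,1)⟩| = 6, so |H| is a multiple of lcm(2, 6) = 6 and divides |G| = 24.
Closing under the operation: H = {(0,0), (0,1), (2,0), (2,1), (4,0), (4,1), (6,0), (6,1), (8,0), (8,1), (10,0), (10,1)}, so |H| = 12.

12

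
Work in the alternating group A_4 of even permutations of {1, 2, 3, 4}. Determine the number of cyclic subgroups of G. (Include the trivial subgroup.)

8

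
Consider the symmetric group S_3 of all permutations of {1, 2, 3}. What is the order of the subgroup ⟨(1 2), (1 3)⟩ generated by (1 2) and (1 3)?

|⟨(1 2)⟩| = 2 and |⟨(1 3)⟩| = 2, so |H| is a multiple of lcm(2, 2) = 2 and divides |G| = 6.
Closing {(1 2), (1 3)} under the group operation gives all of G, so |H| = 6.

6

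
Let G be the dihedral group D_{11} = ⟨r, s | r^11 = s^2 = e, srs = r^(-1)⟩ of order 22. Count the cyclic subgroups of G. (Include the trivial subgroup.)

13

Group the elements of G by the cyclic subgroup they generate; each cyclic subgroup of order d accounts for φ(d) elements.
Cyclic subgroups by order — order 1: 1; order 2: 11; order 11: 1.
Total: 13.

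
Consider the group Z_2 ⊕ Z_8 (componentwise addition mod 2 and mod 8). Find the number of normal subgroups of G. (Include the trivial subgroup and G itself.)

11

G is abelian, so every subgroup is normal.
G has 11 subgroups in total, hence 11 normal subgroups.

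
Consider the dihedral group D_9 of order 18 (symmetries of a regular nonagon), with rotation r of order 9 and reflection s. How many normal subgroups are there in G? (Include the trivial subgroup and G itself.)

G has 16 subgroups. Checking conjugation-invariance by order — order 1: 1/1 normal; order 2: 0/9 normal; order 3: 1/1 normal; order 6: 0/3 normal; order 9: 1/1 normal; order 18: 1/1 normal.
Total normal subgroups: 4.

4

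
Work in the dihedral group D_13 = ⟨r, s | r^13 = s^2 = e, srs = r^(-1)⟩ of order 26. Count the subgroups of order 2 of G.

|G| = 26 and 2 | 26, so subgroups of order 2 are possible by Lagrange.
The subgroups of order 2 are: {e, r^10s}; {e, r^11s}; {e, r^12s}; {e, r^2s}; … (13 in all).
So G has 13 subgroups of order 2.

13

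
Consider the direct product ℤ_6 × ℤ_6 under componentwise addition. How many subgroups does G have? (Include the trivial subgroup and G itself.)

30

|G| = 36, so by Lagrange every subgroup order divides 36. Divisors: 1, 2, 3, 4, 6, 9, 12, 18, 36.
Subgroups by order — order 1: 1; order 2: 3; order 3: 4; order 4: 1; order 6: 12; order 9: 1; order 12: 4; order 18: 3; order 36: 1.
Total: 1 + 3 + 4 + 1 + 12 + 1 + 4 + 3 + 1 = 30.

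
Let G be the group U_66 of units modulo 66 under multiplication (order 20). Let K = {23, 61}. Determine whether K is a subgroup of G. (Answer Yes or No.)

No

The identity 1 ∉ K, so K is not a subgroup.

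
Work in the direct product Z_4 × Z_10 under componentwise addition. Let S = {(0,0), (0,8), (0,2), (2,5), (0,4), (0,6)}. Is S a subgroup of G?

No

|S| = 6 does not divide |G| = 40, so by Lagrange S is not a subgroup.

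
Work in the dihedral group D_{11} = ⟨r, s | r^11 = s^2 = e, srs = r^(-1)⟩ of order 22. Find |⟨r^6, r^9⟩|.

11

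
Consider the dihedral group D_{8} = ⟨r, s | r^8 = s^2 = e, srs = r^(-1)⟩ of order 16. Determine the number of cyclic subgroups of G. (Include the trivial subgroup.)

12

A cyclic subgroup of order d is generated by each of its φ(d) elements of order d, so the cyclic subgroups of order d number (#elements of order d)/φ(d).
Cyclic subgroups by order — order 1: 1; order 2: 9; order 4: 1; order 8: 1.
Total: 12.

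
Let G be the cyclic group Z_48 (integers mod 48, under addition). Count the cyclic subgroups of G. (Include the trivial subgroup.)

Each element a generates a cyclic subgroup ⟨a⟩; distinct elements may generate the same one (a cyclic group of order d has φ(d) generators).
Cyclic subgroups by order — order 1: 1; order 2: 1; order 3: 1; order 4: 1; order 6: 1; order 8: 1; order 12: 1; order 16: 1; order 24: 1; order 48: 1.
Total: 10.

10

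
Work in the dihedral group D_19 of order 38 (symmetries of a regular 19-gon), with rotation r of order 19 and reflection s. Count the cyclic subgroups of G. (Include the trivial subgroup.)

Each element a generates a cyclic subgroup ⟨a⟩; distinct elements may generate the same one (a cyclic group of order d has φ(d) generators).
Cyclic subgroups by order — order 1: 1; order 2: 19; order 19: 1.
Total: 21.

21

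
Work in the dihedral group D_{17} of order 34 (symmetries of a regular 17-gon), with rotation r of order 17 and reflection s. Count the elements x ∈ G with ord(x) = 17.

16

Enumerating element orders in G gives 16 elements of order 17.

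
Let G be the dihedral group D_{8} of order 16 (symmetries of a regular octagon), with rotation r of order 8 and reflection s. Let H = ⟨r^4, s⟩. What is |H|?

|⟨r^4⟩| = 2 and |⟨s⟩| = 2, so |H| is a multiple of lcm(2, 2) = 2 and divides |G| = 16.
Closing under the operation: H = {e, r^4, s, r^4s}, so |H| = 4.

4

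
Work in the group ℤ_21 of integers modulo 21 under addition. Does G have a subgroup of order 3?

3 | 21. A subgroup of order 3 is {0, 7, 14}.

Yes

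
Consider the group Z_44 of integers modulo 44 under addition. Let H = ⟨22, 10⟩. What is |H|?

22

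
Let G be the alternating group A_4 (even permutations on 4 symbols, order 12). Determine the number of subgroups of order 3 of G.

4

|G| = 12 and 3 | 12, so subgroups of order 3 are possible by Lagrange.
The subgroups of order 3 are: {e, (1 2 3), (1 3 2)}; {e, (1 2 4), (1 4 2)}; {e, (1 3 4), (1 4 3)}; {e, (2 3 4), (2 4 3)}.
So G has 4 subgroups of order 3.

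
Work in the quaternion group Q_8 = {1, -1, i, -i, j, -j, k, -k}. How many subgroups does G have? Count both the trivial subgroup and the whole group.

|G| = 8, so by Lagrange every subgroup order divides 8. Divisors: 1, 2, 4, 8.
Subgroups by order — order 1: 1; order 2: 1; order 4: 3; order 8: 1.
Total: 1 + 1 + 3 + 1 = 6.

6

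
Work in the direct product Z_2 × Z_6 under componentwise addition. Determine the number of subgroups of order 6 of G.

|G| = 12 and 6 | 12, so subgroups of order 6 are possible by Lagrange.
The subgroups of order 6 are: {(0,0), (0,1), (0,2), (0,3), (0,4), (0,5)}; {(0,0), (0,2), (0,4), (1,0), (1,2), (1,4)}; {(0,0), (0,2), (0,4), (1,1), (1,3), (1,5)}.
So G has 3 subgroups of order 6.

3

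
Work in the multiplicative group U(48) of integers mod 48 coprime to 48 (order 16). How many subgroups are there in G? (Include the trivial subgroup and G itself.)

|G| = 16, so by Lagrange every subgroup order divides 16. Divisors: 1, 2, 4, 8, 16.
Subgroups by order — order 1: 1; order 2: 7; order 4: 11; order 8: 7; order 16: 1.
Total: 1 + 7 + 11 + 7 + 1 = 27.

27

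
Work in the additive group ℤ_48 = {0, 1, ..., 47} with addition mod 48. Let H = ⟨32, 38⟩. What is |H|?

24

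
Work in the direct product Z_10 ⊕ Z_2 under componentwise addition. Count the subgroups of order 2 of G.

3

|G| = 20 and 2 | 20, so subgroups of order 2 are possible by Lagrange.
The subgroups of order 2 are: {(0,0), (0,1)}; {(0,0), (5,0)}; {(0,0), (5,1)}.
So G has 3 subgroups of order 2.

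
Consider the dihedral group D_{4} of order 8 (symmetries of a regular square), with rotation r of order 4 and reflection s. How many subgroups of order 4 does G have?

|G| = 8 and 4 | 8, so subgroups of order 4 are possible by Lagrange.
The subgroups of order 4 are: {e, r, r^2, r^3}; {e, r^2, s, r^2s}; {e, r^2, rs, r^3s}.
So G has 3 subgroups of order 4.

3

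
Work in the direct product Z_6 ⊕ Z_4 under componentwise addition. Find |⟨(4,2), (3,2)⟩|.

12

|⟨(4,2)⟩| = 6 and |⟨(3,2)⟩| = 2, so |H| is a multiple of lcm(6, 2) = 6 and divides |G| = 24.
Closing under the operation: H = {(0,0), (0,2), (1,0), (1,2), (2,0), (2,2), (3,0), (3,2), (4,0), (4,2), (5,0), (5,2)}, so |H| = 12.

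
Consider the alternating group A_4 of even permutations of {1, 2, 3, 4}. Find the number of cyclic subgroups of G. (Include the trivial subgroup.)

A cyclic subgroup of order d is generated by each of its φ(d) elements of order d, so the cyclic subgroups of order d number (#elements of order d)/φ(d).
Cyclic subgroups by order — order 1: 1; order 2: 3; order 3: 4.
Total: 8.

8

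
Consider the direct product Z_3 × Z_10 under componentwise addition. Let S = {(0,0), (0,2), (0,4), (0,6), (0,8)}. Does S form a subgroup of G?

Yes

|S| = 5 divides |G| = 30, consistent with Lagrange.
S contains the identity, every element's inverse is in S, and S is closed under +: it is a subgroup.
In fact S = ⟨(0,2)⟩.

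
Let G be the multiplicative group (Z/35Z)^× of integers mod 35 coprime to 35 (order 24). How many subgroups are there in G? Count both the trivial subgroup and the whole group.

16

|G| = 24, so by Lagrange every subgroup order divides 24. Divisors: 1, 2, 3, 4, 6, 8, 12, 24.
Subgroups by order — order 1: 1; order 2: 3; order 3: 1; order 4: 3; order 6: 3; order 8: 1; order 12: 3; order 24: 1.
Total: 1 + 3 + 1 + 3 + 3 + 1 + 3 + 1 = 16.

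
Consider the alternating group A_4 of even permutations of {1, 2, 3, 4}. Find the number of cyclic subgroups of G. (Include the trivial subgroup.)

Group the elements of G by the cyclic subgroup they generate; each cyclic subgroup of order d accounts for φ(d) elements.
Cyclic subgroups by order — order 1: 1; order 2: 3; order 3: 4.
Total: 8.

8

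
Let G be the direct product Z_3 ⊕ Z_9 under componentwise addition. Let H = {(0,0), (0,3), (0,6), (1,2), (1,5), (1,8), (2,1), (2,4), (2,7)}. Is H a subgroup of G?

Yes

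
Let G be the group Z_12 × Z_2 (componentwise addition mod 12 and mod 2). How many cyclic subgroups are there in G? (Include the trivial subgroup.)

12

A cyclic subgroup of order d is generated by each of its φ(d) elements of order d, so the cyclic subgroups of order d number (#elements of order d)/φ(d).
Cyclic subgroups by order — order 1: 1; order 2: 3; order 3: 1; order 4: 2; order 6: 3; order 12: 2.
Total: 12.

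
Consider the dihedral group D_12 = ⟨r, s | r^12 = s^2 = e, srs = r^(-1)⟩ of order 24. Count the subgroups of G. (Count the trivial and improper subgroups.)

|G| = 24, so by Lagrange every subgroup order divides 24. Divisors: 1, 2, 3, 4, 6, 8, 12, 24.
Subgroups by order — order 1: 1; order 2: 13; order 3: 1; order 4: 7; order 6: 5; order 8: 3; order 12: 3; order 24: 1.
Total: 1 + 13 + 1 + 7 + 5 + 3 + 3 + 1 = 34.

34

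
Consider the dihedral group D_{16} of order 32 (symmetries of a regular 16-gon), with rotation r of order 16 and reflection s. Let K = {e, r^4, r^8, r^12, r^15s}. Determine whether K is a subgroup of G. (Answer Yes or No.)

|K| = 5 does not divide |G| = 32, so by Lagrange K is not a subgroup.

No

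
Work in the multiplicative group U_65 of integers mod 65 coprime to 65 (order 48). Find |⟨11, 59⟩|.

24

|⟨11⟩| = 12 and |⟨59⟩| = 12, so |H| is a multiple of lcm(12, 12) = 12 and divides |G| = 48.
Closing under the operation: H = {1, 4, 6, 9, 11, 14, 16, 19, 21, 24, 29, 31, 34, 36, 41, 44, 46, 49, 51, 54, 56, 59, 61, 64}, so |H| = 24.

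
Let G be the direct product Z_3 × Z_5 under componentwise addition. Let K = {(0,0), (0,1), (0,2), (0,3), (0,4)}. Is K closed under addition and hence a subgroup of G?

Yes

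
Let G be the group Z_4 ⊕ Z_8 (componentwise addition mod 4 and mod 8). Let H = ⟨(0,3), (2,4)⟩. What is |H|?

16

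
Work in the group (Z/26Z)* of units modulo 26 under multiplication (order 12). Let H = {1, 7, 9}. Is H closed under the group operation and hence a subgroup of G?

No

9 ∈ H but its inverse 3 ∉ H, so H is not a subgroup.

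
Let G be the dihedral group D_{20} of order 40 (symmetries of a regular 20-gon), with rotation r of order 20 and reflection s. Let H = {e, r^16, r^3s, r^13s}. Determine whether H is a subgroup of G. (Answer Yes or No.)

No

r^16 ∈ H but its inverse r^4 ∉ H, so H is not a subgroup.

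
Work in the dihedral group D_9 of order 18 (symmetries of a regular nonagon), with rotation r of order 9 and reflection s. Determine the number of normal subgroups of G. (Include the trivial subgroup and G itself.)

4

G has 16 subgroups. Checking conjugation-invariance by order — order 1: 1/1 normal; order 2: 0/9 normal; order 3: 1/1 normal; order 6: 0/3 normal; order 9: 1/1 normal; order 18: 1/1 normal.
Total normal subgroups: 4.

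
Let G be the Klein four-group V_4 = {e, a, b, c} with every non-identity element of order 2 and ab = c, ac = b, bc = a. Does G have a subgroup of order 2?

Yes

2 | 4. A subgroup of order 2 is {e, a}.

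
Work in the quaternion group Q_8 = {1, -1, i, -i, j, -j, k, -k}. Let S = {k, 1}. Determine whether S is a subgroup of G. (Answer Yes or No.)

No

k ∈ S but its inverse -k ∉ S, so S is not a subgroup.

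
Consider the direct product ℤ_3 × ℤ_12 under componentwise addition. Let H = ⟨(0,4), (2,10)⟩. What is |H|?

|⟨(0,4)⟩| = 3 and |⟨(2,10)⟩| = 6, so |H| is a multiple of lcm(3, 6) = 6 and divides |G| = 36.
Closing under the operation: H = {(0,0), (0,2), (0,4), (0,6), (0,8), (0,10), (1,0), (1,2), (1,4), (1,6), (1,8), (1,10), (2,0), (2,2), (2,4), (2,6), (2,8), (2,10)}, so |H| = 18.

18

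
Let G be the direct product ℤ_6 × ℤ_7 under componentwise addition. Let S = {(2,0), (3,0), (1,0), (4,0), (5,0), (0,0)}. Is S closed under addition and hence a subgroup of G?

|S| = 6 divides |G| = 42, consistent with Lagrange.
S contains the identity, every element's inverse is in S, and S is closed under +: it is a subgroup.
In fact S = ⟨(5,0)⟩.

Yes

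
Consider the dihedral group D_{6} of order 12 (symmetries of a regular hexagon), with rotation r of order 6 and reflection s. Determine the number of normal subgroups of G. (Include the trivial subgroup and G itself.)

7

G has 16 subgroups. Checking conjugation-invariance by order — order 1: 1/1 normal; order 2: 1/7 normal; order 3: 1/1 normal; order 4: 0/3 normal; order 6: 3/3 normal; order 12: 1/1 normal.
Total normal subgroups: 7.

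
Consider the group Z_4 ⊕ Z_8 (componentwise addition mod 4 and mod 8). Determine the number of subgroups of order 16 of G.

|G| = 32 and 16 | 32, so subgroups of order 16 are possible by Lagrange.
The subgroups of order 16 are: {(0,0), (0,1), (0,2), (0,3), (0,4), (0,5), (0,6), (0,7), (2,0), (2,1), (2,2), (2,3), (2,4), (2,5), (2,6), (2,7)}; {(0,0), (0,2), (0,4), (0,6), (1,0), (1,2), (1,4), (1,6), (2,0), (2,2), (2,4), (2,6), (3,0), (3,2), (3,4), (3,6)}; {(0,0), (0,2), (0,4), (0,6), (1,1), (1,3), (1,5), (1,7), (2,0), (2,2), (2,4), (2,6), (3,1), (3,3), (3,5), (3,7)}.
So G has 3 subgroups of order 16.

3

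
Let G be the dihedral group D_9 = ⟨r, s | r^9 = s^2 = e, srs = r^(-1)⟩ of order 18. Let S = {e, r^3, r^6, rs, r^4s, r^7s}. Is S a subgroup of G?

Yes

|S| = 6 divides |G| = 18, consistent with Lagrange.
S contains the identity, every element's inverse is in S, and S is closed under ·: it is a subgroup.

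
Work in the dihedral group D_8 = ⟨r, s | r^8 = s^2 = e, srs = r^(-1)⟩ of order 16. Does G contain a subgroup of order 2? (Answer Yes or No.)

2 | 16. A subgroup of order 2 is {e, r^2s}.

Yes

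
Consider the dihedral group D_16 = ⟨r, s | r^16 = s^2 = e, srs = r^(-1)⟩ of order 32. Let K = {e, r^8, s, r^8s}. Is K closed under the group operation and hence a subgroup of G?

Yes

|K| = 4 divides |G| = 32, consistent with Lagrange.
K contains the identity, every element's inverse is in K, and K is closed under ·: it is a subgroup.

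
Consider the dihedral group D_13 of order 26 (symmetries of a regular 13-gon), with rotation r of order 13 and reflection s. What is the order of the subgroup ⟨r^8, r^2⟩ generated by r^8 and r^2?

13

|⟨r^8⟩| = 13 and |⟨r^2⟩| = 13, so |H| is a multiple of lcm(13, 13) = 13 and divides |G| = 26.
Closing under the operation: H = {e, r, r^2, r^3, r^4, r^5, r^6, r^7, r^8, r^9, r^10, r^11, r^12}, so |H| = 13.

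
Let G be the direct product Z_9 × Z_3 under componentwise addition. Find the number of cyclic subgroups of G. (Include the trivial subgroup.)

8

Group the elements of G by the cyclic subgroup they generate; each cyclic subgroup of order d accounts for φ(d) elements.
Cyclic subgroups by order — order 1: 1; order 3: 4; order 9: 3.
Total: 8.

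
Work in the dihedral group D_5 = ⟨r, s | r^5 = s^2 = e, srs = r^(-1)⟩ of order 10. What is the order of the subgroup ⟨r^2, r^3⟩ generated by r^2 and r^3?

|⟨r^2⟩| = 5 and |⟨r^3⟩| = 5, so |H| is a multiple of lcm(5, 5) = 5 and divides |G| = 10.
Closing under the operation: H = {e, r, r^2, r^3, r^4}, so |H| = 5.

5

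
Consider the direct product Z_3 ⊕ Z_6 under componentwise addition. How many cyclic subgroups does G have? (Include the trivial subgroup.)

10

A cyclic subgroup of order d is generated by each of its φ(d) elements of order d, so the cyclic subgroups of order d number (#elements of order d)/φ(d).
Cyclic subgroups by order — order 1: 1; order 2: 1; order 3: 4; order 6: 4.
Total: 10.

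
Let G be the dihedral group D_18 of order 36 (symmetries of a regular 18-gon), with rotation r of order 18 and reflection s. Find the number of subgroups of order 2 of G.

19

|G| = 36 and 2 | 36, so subgroups of order 2 are possible by Lagrange.
The subgroups of order 2 are: {e, r^10s}; {e, r^11s}; {e, r^12s}; {e, r^13s}; … (19 in all).
So G has 19 subgroups of order 2.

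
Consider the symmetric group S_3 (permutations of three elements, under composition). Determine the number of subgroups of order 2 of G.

|G| = 6 and 2 | 6, so subgroups of order 2 are possible by Lagrange.
The subgroups of order 2 are: {e, (1 2)}; {e, (1 3)}; {e, (2 3)}.
So G has 3 subgroups of order 2.

3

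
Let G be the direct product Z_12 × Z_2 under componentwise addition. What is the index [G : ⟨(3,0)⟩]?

|⟨(3,0)⟩| = 4 and |G| = 24.
By Lagrange, [G : H] = |G|/|H| = 24/4 = 6.

6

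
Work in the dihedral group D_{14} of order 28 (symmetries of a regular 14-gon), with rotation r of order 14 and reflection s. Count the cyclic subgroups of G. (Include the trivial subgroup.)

Group the elements of G by the cyclic subgroup they generate; each cyclic subgroup of order d accounts for φ(d) elements.
Cyclic subgroups by order — order 1: 1; order 2: 15; order 7: 1; order 14: 1.
Total: 18.

18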